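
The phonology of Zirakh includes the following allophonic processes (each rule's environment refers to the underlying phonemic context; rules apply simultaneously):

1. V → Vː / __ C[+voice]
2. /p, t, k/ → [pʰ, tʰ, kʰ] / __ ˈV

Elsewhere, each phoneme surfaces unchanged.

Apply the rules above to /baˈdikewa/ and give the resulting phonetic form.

[baːˈdikeːwa]

/a/ (between /b/ and /d/) occurs before a voiced consonant → [aː] by rule 1.
/i/ (between /d/ and /k/) fails the environment for rule 1, so it stays [i].
/k/ (between /i/ and /e/): rule 2 targets it, but not immediately before a stressed vowel → unchanged [k].
/e/ — between /k/ and /w/, before a voiced consonant — surfaces as [eː] (rule 1).
/a/ (word-final): rule 1 targets it, but not before a voiced consonant → unchanged [a].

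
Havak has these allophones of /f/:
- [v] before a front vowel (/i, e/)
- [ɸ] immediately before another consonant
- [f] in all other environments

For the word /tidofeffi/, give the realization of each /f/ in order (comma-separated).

[v], [ɸ], [v]

Occurrence 1 (position 5): before a front vowel (/i, e/) → [v].
Occurrence 2 (position 7): immediately before another consonant → [ɸ].
Occurrence 3 (position 8): before a front vowel (/i, e/) → [v].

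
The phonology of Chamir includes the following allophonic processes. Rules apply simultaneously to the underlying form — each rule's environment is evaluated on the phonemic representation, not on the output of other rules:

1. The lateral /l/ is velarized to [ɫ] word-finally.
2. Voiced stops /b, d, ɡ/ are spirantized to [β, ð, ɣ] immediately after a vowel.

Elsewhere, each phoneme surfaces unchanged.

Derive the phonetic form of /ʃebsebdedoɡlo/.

[ʃeβseβdeðoɣlo]

/ʃ/ (word-initial) is unaffected → [ʃ].
/e/ (between /ʃ/ and /b/) is unaffected → [e].
/b/ — between /e/ and /s/, immediately after a vowel — surfaces as [β] (rule 2).
/s/ stays [s].
/e/ (between /s/ and /b/) is unaffected → [e].
/b/ (between /e/ and /d/): immediately after a vowel, so rule 2 applies → [β].
/d/ (between /b/ and /e/): rule 2 targets it, but not immediately after a vowel → unchanged [d].
/e/ (between /d/ and /d/) is unaffected → [e].
/d/ (between /e/ and /o/) occurs immediately after a vowel → [ð] by rule 2.
/o/ (between /d/ and /ɡ/) is unaffected → [o].
/ɡ/ — between /o/ and /l/, immediately after a vowel — surfaces as [ɣ] (rule 2).
/l/ (between /ɡ/ and /o/) fails the environment for rule 1, so it stays [l].
/o/ (word-final): no rule targets it → [o].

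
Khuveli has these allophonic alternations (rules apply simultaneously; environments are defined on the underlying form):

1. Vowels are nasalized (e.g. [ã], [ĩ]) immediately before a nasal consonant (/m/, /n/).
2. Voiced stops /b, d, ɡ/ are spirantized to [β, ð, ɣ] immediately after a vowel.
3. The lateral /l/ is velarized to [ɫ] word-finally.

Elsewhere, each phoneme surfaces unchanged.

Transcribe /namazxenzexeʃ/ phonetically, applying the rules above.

[nãmazxẽnzexeʃ]

/n/ (word-initial) is unaffected → [n].
/a/ — between /n/ and /m/, before a nasal consonant — surfaces as [ã] (rule 1).
/m/ (between /a/ and /a/) is unaffected → [m].
/a/ (between /m/ and /z/) is in the target of rule 1 but the environment (before a nasal consonant) is not met → [a].
/z/ stays [z].
/x/ (between /z/ and /e/): no rule targets it → [x].
/e/ (between /x/ and /n/) occurs before a nasal consonant → [ẽ] by rule 1.
/n/ (between /e/ and /z/) is unaffected → [n].
/z/ — not in any rule's target class → [z].
/e/ (between /z/ and /x/) is in the target of rule 1 but the environment (before a nasal consonant) is not met → [e].
/x/ (between /e/ and /e/) is unaffected → [x].
/e/ (between /x/ and /ʃ/) is in the target of rule 1 but the environment (before a nasal consonant) is not met → [e].
/ʃ/ — not in any rule's target class → [ʃ].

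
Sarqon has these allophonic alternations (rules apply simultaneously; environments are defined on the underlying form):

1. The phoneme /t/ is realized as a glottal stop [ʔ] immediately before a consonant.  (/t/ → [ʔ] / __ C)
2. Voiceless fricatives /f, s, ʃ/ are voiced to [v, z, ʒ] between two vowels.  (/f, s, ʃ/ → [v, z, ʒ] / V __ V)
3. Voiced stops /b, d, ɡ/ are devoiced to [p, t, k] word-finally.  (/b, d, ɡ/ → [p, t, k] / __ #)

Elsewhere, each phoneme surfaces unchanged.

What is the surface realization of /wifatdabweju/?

/w/ (word-initial) is unaffected → [w].
/i/ (between /w/ and /f/) is unaffected → [i].
/f/ (between /i/ and /a/) occurs between two vowels → [v] by rule 2.
/a/ stays [a].
/t/ (between /a/ and /d/): immediately before a consonant, so rule 1 applies → [ʔ].
/d/ — between /t/ and /a/; rule 3 does not apply here → [d].
/a/ — not in any rule's target class → [a].
/b/ (between /a/ and /w/) is in the target of rule 3 but the environment (word-finally) is not met → [b].
/w/ (between /b/ and /e/): no rule targets it → [w].
/e/ (between /w/ and /j/): no rule targets it → [e].
/j/ stays [j].
/u/ — not in any rule's target class → [u].

[wivaʔdabweju]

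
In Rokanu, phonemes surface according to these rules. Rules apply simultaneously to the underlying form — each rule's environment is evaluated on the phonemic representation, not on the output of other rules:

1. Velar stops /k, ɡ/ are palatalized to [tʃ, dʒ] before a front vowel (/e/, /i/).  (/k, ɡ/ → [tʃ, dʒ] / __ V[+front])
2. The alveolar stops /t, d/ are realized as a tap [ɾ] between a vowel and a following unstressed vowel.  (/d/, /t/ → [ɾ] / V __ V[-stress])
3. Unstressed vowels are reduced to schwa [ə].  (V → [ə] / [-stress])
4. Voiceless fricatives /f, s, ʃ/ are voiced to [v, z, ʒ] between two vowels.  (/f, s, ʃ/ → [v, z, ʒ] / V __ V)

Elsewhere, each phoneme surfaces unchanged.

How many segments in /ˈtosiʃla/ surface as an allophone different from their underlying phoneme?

Segments that undergo a rule: /s/ → [z] (rule 4); /i/ → [ə] (rule 3); /a/ → [ə] (rule 3).
All other segments surface unchanged.

3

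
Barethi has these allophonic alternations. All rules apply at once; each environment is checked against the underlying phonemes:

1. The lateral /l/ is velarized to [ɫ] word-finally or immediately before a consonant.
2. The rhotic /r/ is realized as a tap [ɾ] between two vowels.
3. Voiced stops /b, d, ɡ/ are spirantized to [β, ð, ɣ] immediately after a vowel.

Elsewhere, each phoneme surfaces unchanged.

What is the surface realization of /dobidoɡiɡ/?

/d/ (word-initial) fails the environment for rule 3, so it stays [d].
/o/ (between /d/ and /b/) is unaffected → [o].
/b/ (between /o/ and /i/) occurs immediately after a vowel → [β] by rule 3.
/i/ (between /b/ and /d/): no rule targets it → [i].
/d/ meets the environment for rule 3 (immediately after a vowel) → [ð].
/o/ — not in any rule's target class → [o].
/ɡ/ (between /o/ and /i/): immediately after a vowel, so rule 3 applies → [ɣ].
/i/ — not in any rule's target class → [i].
/ɡ/ (word-final): immediately after a vowel, so rule 3 applies → [ɣ].

[doβiðoɣiɣ]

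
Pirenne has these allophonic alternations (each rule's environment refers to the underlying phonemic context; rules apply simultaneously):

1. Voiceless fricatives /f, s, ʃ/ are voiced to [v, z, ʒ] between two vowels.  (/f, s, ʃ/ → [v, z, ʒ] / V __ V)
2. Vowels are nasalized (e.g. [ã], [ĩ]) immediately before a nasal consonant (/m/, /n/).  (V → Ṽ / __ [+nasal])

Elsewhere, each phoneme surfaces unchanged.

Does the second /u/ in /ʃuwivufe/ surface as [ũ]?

No

/u/ — between /v/ and /f/; rule 2 does not apply here → [u].
The actual realization is [u], not [ũ].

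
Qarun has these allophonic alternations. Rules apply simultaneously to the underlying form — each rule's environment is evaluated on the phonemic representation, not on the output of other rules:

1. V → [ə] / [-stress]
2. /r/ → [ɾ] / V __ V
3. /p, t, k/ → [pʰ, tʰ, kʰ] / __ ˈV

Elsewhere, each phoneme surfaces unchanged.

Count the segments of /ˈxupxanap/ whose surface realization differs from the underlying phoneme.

Segments that undergo a rule: /a/ → [ə] (rule 1); /a/ → [ə] (rule 1).
All other segments surface unchanged.

2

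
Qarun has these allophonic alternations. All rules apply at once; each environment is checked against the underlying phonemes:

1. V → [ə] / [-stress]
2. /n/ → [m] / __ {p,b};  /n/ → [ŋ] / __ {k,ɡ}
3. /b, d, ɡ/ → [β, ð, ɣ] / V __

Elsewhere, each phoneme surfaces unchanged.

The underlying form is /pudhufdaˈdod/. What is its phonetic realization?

/p/ — not in any rule's target class → [p].
/u/ (between /p/ and /d/): in an unstressed syllable, so rule 1 applies → [ə].
/d/ meets the environment for rule 3 (immediately after a vowel) → [ð].
/h/ (between /d/ and /u/) is unaffected → [h].
/u/ (between /h/ and /f/): in an unstressed syllable, so rule 1 applies → [ə].
/f/ — not in any rule's target class → [f].
/d/ (between /f/ and /a/) is in the target of rule 3 but the environment (immediately after a vowel) is not met → [d].
/a/ (between /d/ and /d/) occurs in an unstressed syllable → [ə] by rule 1.
Rule 3 applies to /d/ (between /a/ and /o/: immediately after a vowel) → [ð].
/o/ (between /d/ and /d/) fails the environment for rule 1, so it stays [o].
/d/ (word-final): immediately after a vowel, so rule 3 applies → [ð].

[pəðhəfdəˈðoð]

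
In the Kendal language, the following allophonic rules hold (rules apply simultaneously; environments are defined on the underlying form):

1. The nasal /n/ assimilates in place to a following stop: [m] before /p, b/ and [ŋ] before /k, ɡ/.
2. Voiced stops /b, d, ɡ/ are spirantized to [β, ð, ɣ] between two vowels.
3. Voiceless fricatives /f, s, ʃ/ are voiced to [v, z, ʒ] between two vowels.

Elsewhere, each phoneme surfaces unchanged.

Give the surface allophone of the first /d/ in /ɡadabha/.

/d/ — between /a/ and /a/, between two vowels — surfaces as [ð] (rule 2).

[ð]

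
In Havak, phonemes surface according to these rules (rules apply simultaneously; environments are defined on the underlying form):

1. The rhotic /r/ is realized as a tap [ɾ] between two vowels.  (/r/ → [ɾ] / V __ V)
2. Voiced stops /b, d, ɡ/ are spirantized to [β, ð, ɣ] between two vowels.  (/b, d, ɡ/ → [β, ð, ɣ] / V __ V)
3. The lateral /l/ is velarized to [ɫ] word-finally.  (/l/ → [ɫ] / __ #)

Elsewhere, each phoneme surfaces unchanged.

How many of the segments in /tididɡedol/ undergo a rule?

Segments that undergo a rule: /d/ → [ð] (rule 2); /d/ → [ð] (rule 2); /l/ → [ɫ] (rule 3).
All other segments surface unchanged.

3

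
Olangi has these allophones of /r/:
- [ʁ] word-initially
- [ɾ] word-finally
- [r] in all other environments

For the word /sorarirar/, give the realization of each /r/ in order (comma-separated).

[r], [r], [r], [ɾ]

Occurrence 1 (position 3): no conditioning environment matches → elsewhere allophone [r].
Occurrence 2 (position 5): no conditioning environment matches → elsewhere allophone [r].
Occurrence 3 (position 7): no conditioning environment matches → elsewhere allophone [r].
Occurrence 4 (position 9): word-finally → [ɾ].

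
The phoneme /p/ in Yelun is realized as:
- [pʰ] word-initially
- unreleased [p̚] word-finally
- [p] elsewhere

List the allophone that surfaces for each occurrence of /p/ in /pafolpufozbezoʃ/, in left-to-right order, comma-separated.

Occurrence 1 (position 1): word-initially → [pʰ].
Occurrence 2 (position 6): no conditioning environment matches → elsewhere allophone [p].

[pʰ], [p]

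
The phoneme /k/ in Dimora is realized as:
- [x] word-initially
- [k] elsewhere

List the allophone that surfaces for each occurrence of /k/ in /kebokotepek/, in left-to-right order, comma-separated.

Occurrence 1 (position 1): word-initially → [x].
Occurrence 2 (position 5): no conditioning environment matches → elsewhere allophone [k].
Occurrence 3 (position 11): no conditioning environment matches → elsewhere allophone [k].

[x], [k], [k]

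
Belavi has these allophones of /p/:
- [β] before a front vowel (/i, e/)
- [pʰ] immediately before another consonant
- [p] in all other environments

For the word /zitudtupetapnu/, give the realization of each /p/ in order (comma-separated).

[β], [pʰ]

Occurrence 1 (position 8): before a front vowel (/i, e/) → [β].
Occurrence 2 (position 12): immediately before another consonant → [pʰ].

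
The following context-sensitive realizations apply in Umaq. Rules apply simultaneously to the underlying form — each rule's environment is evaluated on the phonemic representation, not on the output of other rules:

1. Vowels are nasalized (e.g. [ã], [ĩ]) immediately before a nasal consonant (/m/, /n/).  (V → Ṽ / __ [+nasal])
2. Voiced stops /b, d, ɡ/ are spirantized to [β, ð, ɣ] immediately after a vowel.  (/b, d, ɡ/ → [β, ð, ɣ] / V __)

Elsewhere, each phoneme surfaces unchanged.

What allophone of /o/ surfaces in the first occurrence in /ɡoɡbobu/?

[o]

/o/ (between /ɡ/ and /ɡ/) is in the target of rule 1 but the environment (before a nasal consonant) is not met → [o].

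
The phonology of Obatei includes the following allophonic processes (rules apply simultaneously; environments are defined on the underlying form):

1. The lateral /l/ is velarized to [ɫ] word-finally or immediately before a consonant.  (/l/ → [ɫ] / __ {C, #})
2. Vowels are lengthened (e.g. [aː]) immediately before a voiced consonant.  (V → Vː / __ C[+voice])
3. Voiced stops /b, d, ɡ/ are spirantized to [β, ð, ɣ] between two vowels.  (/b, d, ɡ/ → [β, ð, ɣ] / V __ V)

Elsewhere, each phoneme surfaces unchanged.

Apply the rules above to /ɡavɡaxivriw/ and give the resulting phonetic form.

[ɡaːvɡaxiːvriːw]

/ɡ/ — word-initial; rule 3 does not apply here → [ɡ].
Rule 2 applies to /a/ (between /ɡ/ and /v/: before a voiced consonant) → [aː].
/ɡ/ (between /v/ and /a/) is in the target of rule 3 but the environment (between two vowels) is not met → [ɡ].
/a/ — between /ɡ/ and /x/; rule 2 does not apply here → [a].
/i/ meets the environment for rule 2 (before a voiced consonant) → [iː].
/i/ — between /r/ and /w/, before a voiced consonant — surfaces as [iː] (rule 2).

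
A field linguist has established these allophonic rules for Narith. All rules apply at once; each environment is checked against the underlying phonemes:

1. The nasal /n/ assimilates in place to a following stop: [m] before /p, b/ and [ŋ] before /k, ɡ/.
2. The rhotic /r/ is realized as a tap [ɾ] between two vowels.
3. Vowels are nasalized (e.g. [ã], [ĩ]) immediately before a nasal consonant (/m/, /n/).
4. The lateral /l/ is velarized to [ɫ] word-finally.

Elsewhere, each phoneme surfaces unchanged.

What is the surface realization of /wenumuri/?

/w/ (word-initial) is unaffected → [w].
/e/ — between /w/ and /n/, before a nasal consonant — surfaces as [ẽ] (rule 3).
/n/ (between /e/ and /u/): rule 1 targets it, but not before a labial or velar stop → unchanged [n].
/u/ (between /n/ and /m/) occurs before a nasal consonant → [ũ] by rule 3.
/m/ — not in any rule's target class → [m].
/u/ — between /m/ and /r/; rule 3 does not apply here → [u].
/r/ (between /u/ and /i/): between two vowels, so rule 2 applies → [ɾ].
/i/ — word-final; rule 3 does not apply here → [i].

[wẽnũmuɾi]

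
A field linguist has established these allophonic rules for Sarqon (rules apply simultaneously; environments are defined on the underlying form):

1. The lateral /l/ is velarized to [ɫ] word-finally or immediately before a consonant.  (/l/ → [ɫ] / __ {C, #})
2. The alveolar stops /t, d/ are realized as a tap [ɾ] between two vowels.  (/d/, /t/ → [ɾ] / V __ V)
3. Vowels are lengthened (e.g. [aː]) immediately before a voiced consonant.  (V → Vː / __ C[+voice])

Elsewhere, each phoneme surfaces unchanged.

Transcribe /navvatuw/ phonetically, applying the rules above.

[naːvvaɾuːw]

/n/ (word-initial): no rule targets it → [n].
/a/ (between /n/ and /v/) occurs before a voiced consonant → [aː] by rule 3.
/v/ — not in any rule's target class → [v].
/v/ (between /v/ and /a/) is unaffected → [v].
/a/ — between /v/ and /t/; rule 3 does not apply here → [a].
Rule 2 applies to /t/ (between /a/ and /u/: between two vowels) → [ɾ].
Rule 3 applies to /u/ (between /t/ and /w/: before a voiced consonant) → [uː].
/w/ (word-final): no rule targets it → [w].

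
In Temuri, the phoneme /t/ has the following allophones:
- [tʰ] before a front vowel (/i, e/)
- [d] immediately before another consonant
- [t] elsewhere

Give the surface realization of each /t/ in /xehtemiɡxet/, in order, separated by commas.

Occurrence 1 (position 4): before a front vowel (/i, e/) → [tʰ].
Occurrence 2 (position 11): no conditioning environment matches → elsewhere allophone [t].

[tʰ], [t]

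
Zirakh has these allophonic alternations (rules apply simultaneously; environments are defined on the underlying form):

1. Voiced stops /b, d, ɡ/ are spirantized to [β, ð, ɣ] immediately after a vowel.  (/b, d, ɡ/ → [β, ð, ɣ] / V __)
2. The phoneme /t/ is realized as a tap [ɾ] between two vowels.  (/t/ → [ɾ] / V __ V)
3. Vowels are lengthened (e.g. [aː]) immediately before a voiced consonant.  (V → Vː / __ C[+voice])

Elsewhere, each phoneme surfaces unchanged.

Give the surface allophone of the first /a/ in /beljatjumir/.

/a/ (between /j/ and /t/) fails the environment for rule 3, so it stays [a].

[a]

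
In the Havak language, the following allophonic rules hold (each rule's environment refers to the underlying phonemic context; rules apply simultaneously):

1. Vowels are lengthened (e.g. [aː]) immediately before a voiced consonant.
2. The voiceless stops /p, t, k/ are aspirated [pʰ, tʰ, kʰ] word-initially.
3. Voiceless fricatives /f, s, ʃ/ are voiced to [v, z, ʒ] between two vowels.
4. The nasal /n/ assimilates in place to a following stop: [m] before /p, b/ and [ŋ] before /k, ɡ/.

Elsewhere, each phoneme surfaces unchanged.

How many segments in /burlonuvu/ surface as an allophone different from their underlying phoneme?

3

Segments that undergo a rule: /u/ → [uː] (rule 1); /o/ → [oː] (rule 1); /u/ → [uː] (rule 1).
All other segments surface unchanged.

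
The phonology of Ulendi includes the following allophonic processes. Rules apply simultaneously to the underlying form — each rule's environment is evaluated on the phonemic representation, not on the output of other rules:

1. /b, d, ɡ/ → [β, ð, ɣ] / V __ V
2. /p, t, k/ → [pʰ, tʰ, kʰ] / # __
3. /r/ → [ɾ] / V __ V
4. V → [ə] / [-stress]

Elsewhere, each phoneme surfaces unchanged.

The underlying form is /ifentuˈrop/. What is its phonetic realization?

[əfəntəˈɾop]

Rule 4 applies to /i/ (word-initial: in an unstressed syllable) → [ə].
Rule 4 applies to /e/ (between /f/ and /n/: in an unstressed syllable) → [ə].
/t/ (between /n/ and /u/): rule 2 targets it, but not word-initially → unchanged [t].
/u/ meets the environment for rule 4 (in an unstressed syllable) → [ə].
/r/ meets the environment for rule 3 (between two vowels) → [ɾ].
/o/ (between /r/ and /p/): rule 4 targets it, but not in an unstressed syllable → unchanged [o].
/p/ (word-final) is in the target of rule 2 but the environment (word-initially) is not met → [p].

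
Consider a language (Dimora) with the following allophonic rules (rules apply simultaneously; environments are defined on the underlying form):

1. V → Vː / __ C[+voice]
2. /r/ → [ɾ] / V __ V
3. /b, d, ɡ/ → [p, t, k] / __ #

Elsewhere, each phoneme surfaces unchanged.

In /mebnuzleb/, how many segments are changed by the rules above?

Segments that undergo a rule: /e/ → [eː] (rule 1); /u/ → [uː] (rule 1); /e/ → [eː] (rule 1); /b/ → [p] (rule 3).
All other segments surface unchanged.

4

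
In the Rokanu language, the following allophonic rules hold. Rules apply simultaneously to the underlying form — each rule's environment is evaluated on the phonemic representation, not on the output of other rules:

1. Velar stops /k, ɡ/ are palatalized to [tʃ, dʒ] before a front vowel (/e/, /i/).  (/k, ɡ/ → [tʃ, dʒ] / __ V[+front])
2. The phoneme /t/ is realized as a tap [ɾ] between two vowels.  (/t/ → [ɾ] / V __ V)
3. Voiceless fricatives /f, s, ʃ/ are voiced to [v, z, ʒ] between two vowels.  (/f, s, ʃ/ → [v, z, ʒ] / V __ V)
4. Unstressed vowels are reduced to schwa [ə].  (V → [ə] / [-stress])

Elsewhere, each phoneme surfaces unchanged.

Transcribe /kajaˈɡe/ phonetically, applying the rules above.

[kəjəˈdʒe]

/k/ (word-initial) is in the target of rule 1 but the environment (before a front vowel) is not met → [k].
Rule 4 applies to /a/ (between /k/ and /j/: in an unstressed syllable) → [ə].
/a/ (between /j/ and /ɡ/): in an unstressed syllable, so rule 4 applies → [ə].
Rule 1 applies to /ɡ/ (between /a/ and /e/: before a front vowel) → [dʒ].
/e/ (word-final): rule 4 targets it, but not in an unstressed syllable → unchanged [e].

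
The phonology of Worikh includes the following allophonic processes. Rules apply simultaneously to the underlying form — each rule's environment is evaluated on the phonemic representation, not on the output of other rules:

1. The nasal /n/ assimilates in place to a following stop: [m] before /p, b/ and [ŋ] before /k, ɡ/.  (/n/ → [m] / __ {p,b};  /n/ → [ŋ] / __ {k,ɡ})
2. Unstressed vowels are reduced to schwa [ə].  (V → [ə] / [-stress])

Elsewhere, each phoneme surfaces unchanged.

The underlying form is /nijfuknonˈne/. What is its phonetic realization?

/n/ (word-initial) fails the environment for rule 1, so it stays [n].
/i/ (between /n/ and /j/): in an unstressed syllable, so rule 2 applies → [ə].
/j/ — not in any rule's target class → [j].
/f/ (between /j/ and /u/): no rule targets it → [f].
/u/ — between /f/ and /k/, in an unstressed syllable — surfaces as [ə] (rule 2).
/k/ (between /u/ and /n/): no rule targets it → [k].
/n/ (between /k/ and /o/): rule 1 targets it, but not before a labial or velar stop → unchanged [n].
/o/ (between /n/ and /n/): in an unstressed syllable, so rule 2 applies → [ə].
/n/ (between /o/ and /n/): rule 1 targets it, but not before a labial or velar stop → unchanged [n].
/n/ — between /n/ and /e/; rule 1 does not apply here → [n].
/e/ (word-final) fails the environment for rule 2, so it stays [e].

[nəjfəknənˈne]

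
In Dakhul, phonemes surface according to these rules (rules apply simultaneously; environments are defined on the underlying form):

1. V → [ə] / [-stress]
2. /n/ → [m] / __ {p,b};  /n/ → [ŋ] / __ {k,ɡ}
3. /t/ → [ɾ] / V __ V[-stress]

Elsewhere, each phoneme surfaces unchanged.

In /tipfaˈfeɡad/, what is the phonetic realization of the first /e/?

[e]

/e/ (between /f/ and /ɡ/) fails the environment for rule 1, so it stays [e].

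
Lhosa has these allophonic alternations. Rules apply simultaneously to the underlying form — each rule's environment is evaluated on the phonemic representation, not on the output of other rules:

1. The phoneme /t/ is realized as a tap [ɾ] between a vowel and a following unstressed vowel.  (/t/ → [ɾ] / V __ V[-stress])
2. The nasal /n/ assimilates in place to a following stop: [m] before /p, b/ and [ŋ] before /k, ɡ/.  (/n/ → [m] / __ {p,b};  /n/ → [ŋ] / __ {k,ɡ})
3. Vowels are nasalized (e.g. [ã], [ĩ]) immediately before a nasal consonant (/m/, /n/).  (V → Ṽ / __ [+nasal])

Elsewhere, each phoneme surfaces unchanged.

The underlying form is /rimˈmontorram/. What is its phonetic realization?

[rĩmˈmõntorrãm]

/i/ — between /r/ and /m/, before a nasal consonant — surfaces as [ĩ] (rule 3).
/o/ (between /m/ and /n/) occurs before a nasal consonant → [õ] by rule 3.
/n/ (between /o/ and /t/): rule 2 targets it, but not before a labial or velar stop → unchanged [n].
/t/ — between /n/ and /o/; rule 1 does not apply here → [t].
/o/ — between /t/ and /r/; rule 3 does not apply here → [o].
/a/ — between /r/ and /m/, before a nasal consonant — surfaces as [ã] (rule 3).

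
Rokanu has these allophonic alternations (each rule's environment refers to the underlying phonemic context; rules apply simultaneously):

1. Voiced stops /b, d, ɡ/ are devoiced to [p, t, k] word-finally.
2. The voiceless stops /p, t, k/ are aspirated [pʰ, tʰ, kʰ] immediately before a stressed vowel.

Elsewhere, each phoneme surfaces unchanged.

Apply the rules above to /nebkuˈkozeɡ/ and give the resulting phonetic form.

/b/ (between /e/ and /k/) fails the environment for rule 1, so it stays [b].
/k/ (between /b/ and /u/) fails the environment for rule 2, so it stays [k].
/k/ (between /u/ and /o/): immediately before a stressed vowel, so rule 2 applies → [kʰ].
/ɡ/ meets the environment for rule 1 (word-finally) → [k].

[nebkuˈkʰozek]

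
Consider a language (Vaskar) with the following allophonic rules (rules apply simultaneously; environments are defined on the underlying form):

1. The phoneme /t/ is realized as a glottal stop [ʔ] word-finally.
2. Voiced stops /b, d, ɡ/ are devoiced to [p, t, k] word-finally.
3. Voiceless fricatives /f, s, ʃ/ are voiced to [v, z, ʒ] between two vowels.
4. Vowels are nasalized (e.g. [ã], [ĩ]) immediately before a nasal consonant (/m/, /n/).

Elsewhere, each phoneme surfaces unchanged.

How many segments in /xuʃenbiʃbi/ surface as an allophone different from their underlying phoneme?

Segments that undergo a rule: /ʃ/ → [ʒ] (rule 3); /e/ → [ẽ] (rule 4).
All other segments surface unchanged.

2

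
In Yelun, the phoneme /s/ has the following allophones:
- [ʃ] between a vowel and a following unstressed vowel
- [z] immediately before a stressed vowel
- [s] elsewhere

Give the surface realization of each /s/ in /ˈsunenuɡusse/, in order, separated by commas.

[z], [s], [s]

Occurrence 1 (position 1): immediately before a stressed vowel → [z].
Occurrence 2 (position 9): no conditioning environment matches → elsewhere allophone [s].
Occurrence 3 (position 10): no conditioning environment matches → elsewhere allophone [s].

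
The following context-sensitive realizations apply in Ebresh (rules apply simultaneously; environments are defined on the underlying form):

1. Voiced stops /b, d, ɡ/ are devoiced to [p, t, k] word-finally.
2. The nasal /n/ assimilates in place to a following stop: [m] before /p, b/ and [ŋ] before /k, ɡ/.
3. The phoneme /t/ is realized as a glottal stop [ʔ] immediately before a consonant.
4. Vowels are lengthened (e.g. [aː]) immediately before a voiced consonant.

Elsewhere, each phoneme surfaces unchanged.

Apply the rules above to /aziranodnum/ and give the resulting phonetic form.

[aːziːraːnoːdnuːm]

/a/ meets the environment for rule 4 (before a voiced consonant) → [aː].
/i/ — between /z/ and /r/, before a voiced consonant — surfaces as [iː] (rule 4).
/a/ meets the environment for rule 4 (before a voiced consonant) → [aː].
/n/ (between /a/ and /o/) fails the environment for rule 2, so it stays [n].
Rule 4 applies to /o/ (between /n/ and /d/: before a voiced consonant) → [oː].
/d/ (between /o/ and /n/) fails the environment for rule 1, so it stays [d].
/n/ (between /d/ and /u/) is in the target of rule 2 but the environment (before a labial or velar stop) is not met → [n].
/u/ — between /n/ and /m/, before a voiced consonant — surfaces as [uː] (rule 4).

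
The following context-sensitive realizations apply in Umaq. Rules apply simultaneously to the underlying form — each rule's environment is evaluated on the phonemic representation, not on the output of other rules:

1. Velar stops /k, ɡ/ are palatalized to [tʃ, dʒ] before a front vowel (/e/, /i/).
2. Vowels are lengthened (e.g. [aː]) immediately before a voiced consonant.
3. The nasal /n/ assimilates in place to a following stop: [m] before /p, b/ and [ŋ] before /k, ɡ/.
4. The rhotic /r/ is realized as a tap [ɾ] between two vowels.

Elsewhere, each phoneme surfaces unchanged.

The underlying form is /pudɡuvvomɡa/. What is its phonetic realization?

Rule 2 applies to /u/ (between /p/ and /d/: before a voiced consonant) → [uː].
/ɡ/ — between /d/ and /u/; rule 1 does not apply here → [ɡ].
/u/ (between /ɡ/ and /v/): before a voiced consonant, so rule 2 applies → [uː].
/o/ (between /v/ and /m/): before a voiced consonant, so rule 2 applies → [oː].
/ɡ/ (between /m/ and /a/) is in the target of rule 1 but the environment (before a front vowel) is not met → [ɡ].
/a/ (word-final): rule 2 targets it, but not before a voiced consonant → unchanged [a].

[puːdɡuːvvoːmɡa]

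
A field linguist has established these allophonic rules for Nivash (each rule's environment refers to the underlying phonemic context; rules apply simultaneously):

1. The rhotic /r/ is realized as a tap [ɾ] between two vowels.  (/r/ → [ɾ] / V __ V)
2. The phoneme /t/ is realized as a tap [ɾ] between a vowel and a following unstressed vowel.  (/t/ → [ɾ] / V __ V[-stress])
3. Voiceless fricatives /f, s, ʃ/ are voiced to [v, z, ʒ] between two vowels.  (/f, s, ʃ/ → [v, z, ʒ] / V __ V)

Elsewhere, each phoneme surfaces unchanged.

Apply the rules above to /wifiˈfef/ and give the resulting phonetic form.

/f/ — between /i/ and /i/, between two vowels — surfaces as [v] (rule 3).
/f/ meets the environment for rule 3 (between two vowels) → [v].
/f/ (word-final) is in the target of rule 3 but the environment (between two vowels) is not met → [f].

[wiviˈvef]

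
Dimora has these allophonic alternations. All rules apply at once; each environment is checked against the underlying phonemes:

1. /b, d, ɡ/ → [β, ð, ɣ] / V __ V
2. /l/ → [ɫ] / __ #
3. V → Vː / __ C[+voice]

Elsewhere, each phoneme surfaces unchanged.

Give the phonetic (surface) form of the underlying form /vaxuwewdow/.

[vaxuːweːwdoːw]

/v/ stays [v].
/a/ — between /v/ and /x/; rule 3 does not apply here → [a].
/x/ (between /a/ and /u/) is unaffected → [x].
/u/ (between /x/ and /w/) occurs before a voiced consonant → [uː] by rule 3.
/w/ (between /u/ and /e/) is unaffected → [w].
/e/ meets the environment for rule 3 (before a voiced consonant) → [eː].
/w/ (between /e/ and /d/): no rule targets it → [w].
/d/ (between /w/ and /o/): rule 1 targets it, but not between two vowels → unchanged [d].
/o/ (between /d/ and /w/) occurs before a voiced consonant → [oː] by rule 3.
/w/ stays [w].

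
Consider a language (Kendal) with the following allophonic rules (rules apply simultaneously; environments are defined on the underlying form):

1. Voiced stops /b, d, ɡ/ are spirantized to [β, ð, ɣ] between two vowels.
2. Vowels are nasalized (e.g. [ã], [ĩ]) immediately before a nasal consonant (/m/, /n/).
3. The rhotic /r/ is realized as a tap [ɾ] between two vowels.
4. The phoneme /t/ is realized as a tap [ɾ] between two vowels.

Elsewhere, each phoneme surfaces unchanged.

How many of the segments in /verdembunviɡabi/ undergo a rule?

4

Segments that undergo a rule: /e/ → [ẽ] (rule 2); /u/ → [ũ] (rule 2); /ɡ/ → [ɣ] (rule 1); /b/ → [β] (rule 1).
All other segments surface unchanged.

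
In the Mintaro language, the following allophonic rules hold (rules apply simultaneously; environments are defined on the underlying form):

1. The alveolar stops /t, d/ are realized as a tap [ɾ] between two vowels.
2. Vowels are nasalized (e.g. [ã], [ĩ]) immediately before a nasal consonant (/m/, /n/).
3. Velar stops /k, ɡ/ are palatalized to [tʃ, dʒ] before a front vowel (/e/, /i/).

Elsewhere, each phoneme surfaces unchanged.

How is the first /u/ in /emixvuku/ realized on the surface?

[u]

/u/ — between /v/ and /k/; rule 2 does not apply here → [u].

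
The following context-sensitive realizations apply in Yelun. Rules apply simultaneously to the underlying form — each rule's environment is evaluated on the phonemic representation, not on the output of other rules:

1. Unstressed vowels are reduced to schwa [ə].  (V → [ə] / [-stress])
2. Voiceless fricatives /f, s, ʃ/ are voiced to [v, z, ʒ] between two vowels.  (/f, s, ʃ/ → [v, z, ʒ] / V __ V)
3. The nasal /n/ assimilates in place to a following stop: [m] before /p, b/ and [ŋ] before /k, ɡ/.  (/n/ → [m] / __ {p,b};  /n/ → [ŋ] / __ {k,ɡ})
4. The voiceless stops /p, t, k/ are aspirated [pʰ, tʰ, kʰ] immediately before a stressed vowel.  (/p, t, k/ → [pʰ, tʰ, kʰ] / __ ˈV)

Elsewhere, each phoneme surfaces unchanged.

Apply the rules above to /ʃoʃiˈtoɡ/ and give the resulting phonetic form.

[ʃəʒəˈtʰoɡ]

/ʃ/ (word-initial) fails the environment for rule 2, so it stays [ʃ].
/o/ (between /ʃ/ and /ʃ/) occurs in an unstressed syllable → [ə] by rule 1.
/ʃ/ (between /o/ and /i/) occurs between two vowels → [ʒ] by rule 2.
/i/ (between /ʃ/ and /t/): in an unstressed syllable, so rule 1 applies → [ə].
/t/ meets the environment for rule 4 (immediately before a stressed vowel) → [tʰ].
/o/ (between /t/ and /ɡ/) fails the environment for rule 1, so it stays [o].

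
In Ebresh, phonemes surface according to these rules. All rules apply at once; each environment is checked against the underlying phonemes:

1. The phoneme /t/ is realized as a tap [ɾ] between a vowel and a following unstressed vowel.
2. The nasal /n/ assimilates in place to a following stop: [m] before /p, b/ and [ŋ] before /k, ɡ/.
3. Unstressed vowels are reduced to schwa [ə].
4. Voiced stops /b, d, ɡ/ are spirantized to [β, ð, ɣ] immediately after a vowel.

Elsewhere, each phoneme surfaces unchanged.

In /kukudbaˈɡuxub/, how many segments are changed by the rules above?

Segments that undergo a rule: /u/ → [ə] (rule 3); /u/ → [ə] (rule 3); /d/ → [ð] (rule 4); /a/ → [ə] (rule 3); /ɡ/ → [ɣ] (rule 4); /u/ → [ə] (rule 3); /b/ → [β] (rule 4).
All other segments surface unchanged.

7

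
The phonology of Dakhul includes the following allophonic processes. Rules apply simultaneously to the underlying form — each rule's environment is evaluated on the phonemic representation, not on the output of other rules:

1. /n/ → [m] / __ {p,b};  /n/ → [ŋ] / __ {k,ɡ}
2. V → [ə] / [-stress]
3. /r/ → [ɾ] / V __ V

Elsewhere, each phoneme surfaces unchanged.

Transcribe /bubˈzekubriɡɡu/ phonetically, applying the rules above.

[bəbˈzekəbrəɡɡə]

/b/ stays [b].
/u/ — between /b/ and /b/, in an unstressed syllable — surfaces as [ə] (rule 2).
/b/ stays [b].
/z/ — not in any rule's target class → [z].
/e/ (between /z/ and /k/) is in the target of rule 2 but the environment (in an unstressed syllable) is not met → [e].
/k/ (between /e/ and /u/): no rule targets it → [k].
/u/ meets the environment for rule 2 (in an unstressed syllable) → [ə].
/b/ — not in any rule's target class → [b].
/r/ — between /b/ and /i/; rule 3 does not apply here → [r].
Rule 2 applies to /i/ (between /r/ and /ɡ/: in an unstressed syllable) → [ə].
/ɡ/ (between /i/ and /ɡ/): no rule targets it → [ɡ].
/ɡ/ stays [ɡ].
/u/ (word-final) occurs in an unstressed syllable → [ə] by rule 2.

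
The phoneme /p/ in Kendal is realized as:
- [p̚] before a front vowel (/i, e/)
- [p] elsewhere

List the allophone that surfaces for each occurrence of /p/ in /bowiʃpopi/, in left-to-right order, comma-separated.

[p], [p̚]

Occurrence 1 (position 6): no conditioning environment matches → elsewhere allophone [p].
Occurrence 2 (position 8): before a front vowel (/i, e/) → [p̚].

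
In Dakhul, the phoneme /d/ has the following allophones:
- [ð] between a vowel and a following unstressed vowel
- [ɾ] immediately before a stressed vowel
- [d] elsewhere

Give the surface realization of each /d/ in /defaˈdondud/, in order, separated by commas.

[d], [ɾ], [d], [d]

Occurrence 1 (position 1): no conditioning environment matches → elsewhere allophone [d].
Occurrence 2 (position 5): immediately before a stressed vowel → [ɾ].
Occurrence 3 (position 8): no conditioning environment matches → elsewhere allophone [d].
Occurrence 4 (position 10): no conditioning environment matches → elsewhere allophone [d].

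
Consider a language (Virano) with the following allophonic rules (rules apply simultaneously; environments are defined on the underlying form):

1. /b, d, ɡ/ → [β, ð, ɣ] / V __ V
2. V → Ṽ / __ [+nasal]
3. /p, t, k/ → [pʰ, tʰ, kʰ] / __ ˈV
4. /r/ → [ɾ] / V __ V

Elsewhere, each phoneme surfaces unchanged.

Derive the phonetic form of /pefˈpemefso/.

/p/ (word-initial) fails the environment for rule 3, so it stays [p].
/e/ (between /p/ and /f/) fails the environment for rule 2, so it stays [e].
/f/ stays [f].
/p/ (between /f/ and /e/) occurs immediately before a stressed vowel → [pʰ] by rule 3.
Rule 2 applies to /e/ (between /p/ and /m/: before a nasal consonant) → [ẽ].
/m/ (between /e/ and /e/) is unaffected → [m].
/e/ (between /m/ and /f/) fails the environment for rule 2, so it stays [e].
/f/ — not in any rule's target class → [f].
/s/ stays [s].
/o/ (word-final): rule 2 targets it, but not before a nasal consonant → unchanged [o].

[pefˈpʰẽmefso]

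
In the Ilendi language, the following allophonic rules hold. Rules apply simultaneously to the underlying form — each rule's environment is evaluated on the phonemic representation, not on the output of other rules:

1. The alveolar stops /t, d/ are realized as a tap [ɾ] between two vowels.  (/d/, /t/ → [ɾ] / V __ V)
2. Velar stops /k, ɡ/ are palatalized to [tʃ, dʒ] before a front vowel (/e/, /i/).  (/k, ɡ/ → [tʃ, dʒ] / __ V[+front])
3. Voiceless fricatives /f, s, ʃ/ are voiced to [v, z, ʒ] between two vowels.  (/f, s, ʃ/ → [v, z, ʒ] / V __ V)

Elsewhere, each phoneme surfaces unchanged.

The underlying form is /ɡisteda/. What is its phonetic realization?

/ɡ/ — word-initial, before a front vowel — surfaces as [dʒ] (rule 2).
/s/ (between /i/ and /t/): rule 3 targets it, but not between two vowels → unchanged [s].
/t/ — between /s/ and /e/; rule 1 does not apply here → [t].
/d/ — between /e/ and /a/, between two vowels — surfaces as [ɾ] (rule 1).

[dʒisteɾa]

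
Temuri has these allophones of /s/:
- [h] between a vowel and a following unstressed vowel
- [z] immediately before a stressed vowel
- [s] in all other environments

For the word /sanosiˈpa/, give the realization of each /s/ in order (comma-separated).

[s], [h]

Occurrence 1 (position 1): no conditioning environment matches → elsewhere allophone [s].
Occurrence 2 (position 5): between a vowel and a following unstressed vowel → [h].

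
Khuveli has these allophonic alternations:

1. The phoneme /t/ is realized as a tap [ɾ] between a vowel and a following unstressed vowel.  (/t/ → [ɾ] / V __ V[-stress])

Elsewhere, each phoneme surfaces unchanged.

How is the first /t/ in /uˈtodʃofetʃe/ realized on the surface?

/t/ (between /u/ and /o/) fails the environment for rule 1, so it stays [t].

[t]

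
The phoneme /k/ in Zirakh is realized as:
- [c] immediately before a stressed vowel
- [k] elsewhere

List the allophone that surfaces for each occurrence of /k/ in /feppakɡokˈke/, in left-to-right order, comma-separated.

[k], [k], [c]

Occurrence 1 (position 6): no conditioning environment matches → elsewhere allophone [k].
Occurrence 2 (position 9): no conditioning environment matches → elsewhere allophone [k].
Occurrence 3 (position 10): immediately before a stressed vowel → [c].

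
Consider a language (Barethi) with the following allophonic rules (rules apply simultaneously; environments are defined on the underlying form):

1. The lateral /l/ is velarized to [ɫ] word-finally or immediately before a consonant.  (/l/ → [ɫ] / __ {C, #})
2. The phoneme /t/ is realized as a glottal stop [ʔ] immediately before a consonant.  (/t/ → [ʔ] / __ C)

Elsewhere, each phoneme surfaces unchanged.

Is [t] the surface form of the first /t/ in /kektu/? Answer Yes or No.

/t/ (between /k/ and /u/) fails the environment for rule 2, so it stays [t].
The actual realization is [t], which matches [t].

Yes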